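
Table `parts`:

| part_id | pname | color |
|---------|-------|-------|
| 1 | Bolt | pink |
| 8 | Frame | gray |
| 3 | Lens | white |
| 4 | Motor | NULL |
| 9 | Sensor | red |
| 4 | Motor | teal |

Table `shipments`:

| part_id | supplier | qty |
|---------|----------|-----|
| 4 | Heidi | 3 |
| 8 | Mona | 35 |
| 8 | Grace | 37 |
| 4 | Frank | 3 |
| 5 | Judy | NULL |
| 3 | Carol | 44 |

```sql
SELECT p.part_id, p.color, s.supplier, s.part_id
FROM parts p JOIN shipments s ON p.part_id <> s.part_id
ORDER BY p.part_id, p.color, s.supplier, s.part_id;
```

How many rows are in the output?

29

INNER JOIN keeps only pairs where the ON condition holds.
Matching on p.part_id <> s.part_id.
- p (part_id=1) pairs with 6 row(s) of s.
- p (part_id=8) pairs with 4 row(s) of s.
- p (part_id=3) pairs with 5 row(s) of s.
- p (part_id=4) pairs with 4 row(s) of s.
- p (part_id=9) pairs with 6 row(s) of s.
- p (part_id=4) pairs with 4 row(s) of s.
Total: 29 rows.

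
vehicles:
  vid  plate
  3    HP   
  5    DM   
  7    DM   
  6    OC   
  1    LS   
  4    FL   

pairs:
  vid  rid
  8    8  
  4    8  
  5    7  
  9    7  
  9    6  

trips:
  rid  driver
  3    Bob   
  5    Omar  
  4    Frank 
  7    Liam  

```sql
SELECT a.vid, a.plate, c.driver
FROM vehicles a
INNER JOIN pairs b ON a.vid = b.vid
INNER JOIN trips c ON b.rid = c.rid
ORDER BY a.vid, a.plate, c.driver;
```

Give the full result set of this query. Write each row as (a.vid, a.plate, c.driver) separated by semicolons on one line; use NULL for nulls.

(5, DM, Liam)

Step 1 — a INNER JOIN b on vid → 2 row(s).
Then INNER JOIN `trips c` on rid: keep only rows whose b.rid appears in c.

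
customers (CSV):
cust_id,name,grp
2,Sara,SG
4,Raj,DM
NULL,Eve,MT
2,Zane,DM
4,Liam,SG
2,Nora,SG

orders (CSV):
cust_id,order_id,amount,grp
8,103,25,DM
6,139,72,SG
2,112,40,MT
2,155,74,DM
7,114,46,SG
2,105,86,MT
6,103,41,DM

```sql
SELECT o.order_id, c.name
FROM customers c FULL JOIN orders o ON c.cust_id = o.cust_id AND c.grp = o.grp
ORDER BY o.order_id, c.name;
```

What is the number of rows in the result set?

12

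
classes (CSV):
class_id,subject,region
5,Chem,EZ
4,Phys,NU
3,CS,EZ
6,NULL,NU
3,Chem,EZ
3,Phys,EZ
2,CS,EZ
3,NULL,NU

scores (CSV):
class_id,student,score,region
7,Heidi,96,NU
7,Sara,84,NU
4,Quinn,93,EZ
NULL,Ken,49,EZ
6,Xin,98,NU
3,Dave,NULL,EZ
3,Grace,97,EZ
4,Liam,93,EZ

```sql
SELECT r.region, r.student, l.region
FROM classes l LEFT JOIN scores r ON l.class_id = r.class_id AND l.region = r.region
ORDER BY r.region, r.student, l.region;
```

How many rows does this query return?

11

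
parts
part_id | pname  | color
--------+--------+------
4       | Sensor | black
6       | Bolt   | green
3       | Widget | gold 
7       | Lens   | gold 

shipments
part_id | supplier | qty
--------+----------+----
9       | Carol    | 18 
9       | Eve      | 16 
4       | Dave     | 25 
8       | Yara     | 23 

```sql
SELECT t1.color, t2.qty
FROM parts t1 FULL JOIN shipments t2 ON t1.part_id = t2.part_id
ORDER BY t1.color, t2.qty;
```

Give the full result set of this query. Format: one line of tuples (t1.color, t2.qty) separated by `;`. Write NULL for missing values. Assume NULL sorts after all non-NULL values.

(black, 25); (gold, NULL); (gold, NULL); (green, NULL); (NULL, 16); (NULL, 18); (NULL, 23)

FULL OUTER JOIN keeps every row from both sides; unmatched rows get NULL for the other side's columns.
Matching on t1.part_id = t2.part_id.
- t1[0] part_id=4 → 1 match(es) in t2 → 1 row(s).
- t1[1] part_id=6 → no match; kept with NULLs on the t2 side.
- t1[2] part_id=3 → no match; kept with NULLs on the t2 side.
- t1[3] part_id=7 → no match; kept with NULLs on the t2 side.
- 3 t2 row(s) had no t1 match → kept, t1 columns NULL.
After projecting and ordering:
t1.color | t2.qty
black | 25
gold | NULL
gold | NULL
green | NULL
NULL | 16
NULL | 18
NULL | 23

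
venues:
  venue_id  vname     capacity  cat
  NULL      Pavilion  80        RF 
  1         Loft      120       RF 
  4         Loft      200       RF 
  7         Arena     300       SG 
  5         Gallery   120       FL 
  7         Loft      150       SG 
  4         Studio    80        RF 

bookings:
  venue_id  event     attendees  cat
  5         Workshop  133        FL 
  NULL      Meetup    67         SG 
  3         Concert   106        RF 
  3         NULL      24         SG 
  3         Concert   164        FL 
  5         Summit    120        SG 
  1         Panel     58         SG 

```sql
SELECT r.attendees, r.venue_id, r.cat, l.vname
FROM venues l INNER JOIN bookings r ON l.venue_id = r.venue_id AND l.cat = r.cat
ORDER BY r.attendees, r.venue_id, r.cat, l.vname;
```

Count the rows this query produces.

1

INNER JOIN keeps only pairs where the ON condition holds.
Matching on l.venue_id = r.venue_id AND l.cat = r.cat. A NULL in a compared column never satisfies the condition.
- l[0] venue_id=NULL, cat=RF → no match; dropped.
- l[1] venue_id=1, cat=RF → no match; dropped.
- l[2] venue_id=4, cat=RF → no match; dropped.
- l[3] venue_id=7, cat=SG → no match; dropped.
- l[4] venue_id=5, cat=FL → 1 match(es) in r → 1 row(s).
- l[5] venue_id=7, cat=SG → no match; dropped.
- l[6] venue_id=4, cat=RF → no match; dropped.
Total: 1 rows.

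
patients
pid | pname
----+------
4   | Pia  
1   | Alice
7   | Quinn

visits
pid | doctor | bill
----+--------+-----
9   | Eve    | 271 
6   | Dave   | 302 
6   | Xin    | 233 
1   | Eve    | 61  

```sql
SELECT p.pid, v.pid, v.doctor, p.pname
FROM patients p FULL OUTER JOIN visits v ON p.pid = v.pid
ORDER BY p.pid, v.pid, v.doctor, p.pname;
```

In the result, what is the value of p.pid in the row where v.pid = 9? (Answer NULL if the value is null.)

FULL OUTER JOIN keeps every row from both sides; unmatched rows get NULL for the other side's columns.
Matching on p.pid = v.pid.
Matched pairs: 1; unmatched p rows kept: 2; unmatched v rows kept: 3.

NULL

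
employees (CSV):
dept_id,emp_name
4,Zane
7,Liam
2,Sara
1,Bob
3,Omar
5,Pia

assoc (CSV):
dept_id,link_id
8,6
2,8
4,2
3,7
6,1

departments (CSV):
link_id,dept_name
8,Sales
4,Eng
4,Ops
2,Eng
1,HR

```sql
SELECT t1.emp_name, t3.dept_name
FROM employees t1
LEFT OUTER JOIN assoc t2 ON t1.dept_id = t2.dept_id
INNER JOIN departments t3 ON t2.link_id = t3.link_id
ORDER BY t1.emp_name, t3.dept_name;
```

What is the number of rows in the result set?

2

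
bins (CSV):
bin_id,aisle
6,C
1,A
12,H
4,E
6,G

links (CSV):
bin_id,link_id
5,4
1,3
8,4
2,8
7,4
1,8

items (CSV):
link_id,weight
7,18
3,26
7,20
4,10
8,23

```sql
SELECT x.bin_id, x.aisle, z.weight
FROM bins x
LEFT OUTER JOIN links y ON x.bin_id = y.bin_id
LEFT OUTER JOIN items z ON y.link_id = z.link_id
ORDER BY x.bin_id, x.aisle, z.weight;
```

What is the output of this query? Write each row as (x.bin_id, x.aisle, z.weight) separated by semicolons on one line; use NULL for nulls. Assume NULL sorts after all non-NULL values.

Step 1 — x LEFT JOIN y on bin_id → 6 row(s).
Then LEFT JOIN `items z` on link_id: each of those 6 rows is kept; rows whose y.link_id has no match in z get NULL for z's columns.

(1, A, 23); (1, A, 26); (4, E, NULL); (6, C, NULL); (6, G, NULL); (12, H, NULL)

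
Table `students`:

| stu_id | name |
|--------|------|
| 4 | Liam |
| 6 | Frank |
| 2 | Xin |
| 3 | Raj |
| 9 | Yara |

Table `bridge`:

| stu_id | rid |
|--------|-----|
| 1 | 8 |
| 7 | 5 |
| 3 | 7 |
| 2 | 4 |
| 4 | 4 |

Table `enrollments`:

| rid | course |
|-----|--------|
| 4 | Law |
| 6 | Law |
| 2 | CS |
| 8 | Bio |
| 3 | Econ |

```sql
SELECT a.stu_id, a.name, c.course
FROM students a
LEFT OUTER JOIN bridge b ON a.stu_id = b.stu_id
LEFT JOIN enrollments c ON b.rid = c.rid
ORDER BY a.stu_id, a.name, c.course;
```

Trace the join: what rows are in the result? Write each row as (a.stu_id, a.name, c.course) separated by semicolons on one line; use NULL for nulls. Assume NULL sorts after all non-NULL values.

Evaluate left to right. First `students a LEFT JOIN bridge b` on stu_id: 5 row(s).
Then LEFT JOIN `enrollments c` on rid: each of those 5 rows is kept; rows whose b.rid has no match in c get NULL for c's columns.

(2, Xin, Law); (3, Raj, NULL); (4, Liam, Law); (6, Frank, NULL); (9, Yara, NULL)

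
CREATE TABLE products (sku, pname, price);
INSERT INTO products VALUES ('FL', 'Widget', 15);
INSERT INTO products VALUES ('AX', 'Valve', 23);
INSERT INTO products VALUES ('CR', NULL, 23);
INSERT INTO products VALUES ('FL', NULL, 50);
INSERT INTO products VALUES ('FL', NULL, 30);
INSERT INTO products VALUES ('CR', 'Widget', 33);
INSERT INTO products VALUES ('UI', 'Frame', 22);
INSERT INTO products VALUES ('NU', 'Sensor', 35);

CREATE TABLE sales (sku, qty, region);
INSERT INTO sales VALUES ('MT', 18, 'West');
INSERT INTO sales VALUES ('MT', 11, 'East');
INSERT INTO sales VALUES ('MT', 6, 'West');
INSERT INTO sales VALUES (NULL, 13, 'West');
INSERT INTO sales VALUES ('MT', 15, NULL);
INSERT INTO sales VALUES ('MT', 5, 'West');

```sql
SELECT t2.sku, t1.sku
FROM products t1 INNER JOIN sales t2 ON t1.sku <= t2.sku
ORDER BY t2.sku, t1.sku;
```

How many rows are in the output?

INNER JOIN keeps only pairs where the ON condition holds.
Matching on t1.sku <= t2.sku. A NULL in a compared column never satisfies the condition.
- sku=FL: 5 matching t2 row(s), so 5 row(s) emitted.
- sku=AX: 5 matching t2 row(s), so 5 row(s) emitted.
- sku=CR: 5 matching t2 row(s), so 5 row(s) emitted.
- sku=FL: 5 matching t2 row(s), so 5 row(s) emitted.
- sku=FL: 5 matching t2 row(s), so 5 row(s) emitted.
- sku=CR: 5 matching t2 row(s), so 5 row(s) emitted.
- sku=UI: no matching t2 row, dropped.
- sku=NU: no matching t2 row, dropped.
Total: 30 rows.

30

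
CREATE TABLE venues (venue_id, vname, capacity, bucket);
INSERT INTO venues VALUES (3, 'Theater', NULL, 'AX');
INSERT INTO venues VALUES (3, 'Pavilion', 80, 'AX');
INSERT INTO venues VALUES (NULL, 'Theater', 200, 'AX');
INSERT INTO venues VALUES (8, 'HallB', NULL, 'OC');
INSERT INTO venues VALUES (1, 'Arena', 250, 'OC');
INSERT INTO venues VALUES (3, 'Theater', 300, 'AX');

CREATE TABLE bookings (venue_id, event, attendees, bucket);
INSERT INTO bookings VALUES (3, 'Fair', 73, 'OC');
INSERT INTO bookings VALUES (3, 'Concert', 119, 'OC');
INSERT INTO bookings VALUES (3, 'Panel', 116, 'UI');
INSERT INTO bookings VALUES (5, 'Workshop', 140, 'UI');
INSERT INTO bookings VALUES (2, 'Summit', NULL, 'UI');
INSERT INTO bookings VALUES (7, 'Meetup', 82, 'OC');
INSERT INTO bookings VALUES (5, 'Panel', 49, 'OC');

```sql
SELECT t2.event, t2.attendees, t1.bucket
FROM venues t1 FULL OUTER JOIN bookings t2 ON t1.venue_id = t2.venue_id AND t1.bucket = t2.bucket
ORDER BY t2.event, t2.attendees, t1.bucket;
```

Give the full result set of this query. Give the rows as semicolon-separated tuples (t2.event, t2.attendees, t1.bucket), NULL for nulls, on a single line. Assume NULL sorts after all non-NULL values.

FULL OUTER JOIN keeps every row from both sides; unmatched rows get NULL for the other side's columns.
Matching on t1.venue_id = t2.venue_id AND t1.bucket = t2.bucket. A NULL in a compared column never satisfies the condition.
- t1[0] venue_id=3, bucket=AX → no match; kept with NULLs on the t2 side.
- t1[1] venue_id=3, bucket=AX → no match; kept with NULLs on the t2 side.
- t1[2] venue_id=NULL, bucket=AX → no match; kept with NULLs on the t2 side.
- t1[3] venue_id=8, bucket=OC → no match; kept with NULLs on the t2 side.
- t1[4] venue_id=1, bucket=OC → no match; kept with NULLs on the t2 side.
- t1[5] venue_id=3, bucket=AX → no match; kept with NULLs on the t2 side.
- 7 t2 row(s) had no t1 match → kept, t1 columns NULL.

(Concert, 119, NULL); (Fair, 73, NULL); (Meetup, 82, NULL); (Panel, 49, NULL); (Panel, 116, NULL); (Summit, NULL, NULL); (Workshop, 140, NULL); (NULL, NULL, AX); (NULL, NULL, AX); (NULL, NULL, AX); (NULL, NULL, AX); (NULL, NULL, OC); (NULL, NULL, OC)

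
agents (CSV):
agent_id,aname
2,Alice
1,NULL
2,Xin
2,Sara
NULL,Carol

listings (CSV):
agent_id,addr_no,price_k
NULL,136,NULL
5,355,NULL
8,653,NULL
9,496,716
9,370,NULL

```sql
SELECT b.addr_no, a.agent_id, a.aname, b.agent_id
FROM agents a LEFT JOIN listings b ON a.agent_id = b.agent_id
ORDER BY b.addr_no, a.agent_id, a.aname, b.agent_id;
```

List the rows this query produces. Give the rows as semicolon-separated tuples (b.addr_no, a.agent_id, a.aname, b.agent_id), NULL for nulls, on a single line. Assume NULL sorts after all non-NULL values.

LEFT JOIN keeps every row from `agents`; unmatched rows get NULL for `listings`'s columns.
Matching on a.agent_id = b.agent_id. A NULL in a compared column never satisfies the condition.
- a row (agent_id=2): no match → kept, b columns NULL.
- a row (agent_id=1): no match → kept, b columns NULL.
- a row (agent_id=2): no match → kept, b columns NULL.
- a row (agent_id=2): no match → kept, b columns NULL.
- a row (agent_id=NULL): no match → kept, b columns NULL.
After projecting and ordering:
b.addr_no | a.agent_id | a.aname | b.agent_id
NULL | 1 | NULL | NULL
NULL | 2 | Alice | NULL
NULL | 2 | Sara | NULL
NULL | 2 | Xin | NULL
NULL | NULL | Carol | NULL

(NULL, 1, NULL, NULL); (NULL, 2, Alice, NULL); (NULL, 2, Sara, NULL); (NULL, 2, Xin, NULL); (NULL, NULL, Carol, NULL)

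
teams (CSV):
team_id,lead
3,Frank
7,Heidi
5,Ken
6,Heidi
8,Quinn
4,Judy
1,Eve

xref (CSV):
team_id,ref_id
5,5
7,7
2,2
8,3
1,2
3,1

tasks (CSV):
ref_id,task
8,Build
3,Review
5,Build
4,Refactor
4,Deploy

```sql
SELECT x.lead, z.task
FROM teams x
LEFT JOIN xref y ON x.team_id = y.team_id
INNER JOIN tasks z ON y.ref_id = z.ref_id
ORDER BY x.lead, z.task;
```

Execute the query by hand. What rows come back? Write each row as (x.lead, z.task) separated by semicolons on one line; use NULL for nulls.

Evaluate left to right. First `teams x LEFT JOIN xref y` on team_id: 7 row(s).
Then INNER JOIN `tasks z` on ref_id: keep only rows whose y.ref_id appears in z.

(Ken, Build); (Quinn, Review)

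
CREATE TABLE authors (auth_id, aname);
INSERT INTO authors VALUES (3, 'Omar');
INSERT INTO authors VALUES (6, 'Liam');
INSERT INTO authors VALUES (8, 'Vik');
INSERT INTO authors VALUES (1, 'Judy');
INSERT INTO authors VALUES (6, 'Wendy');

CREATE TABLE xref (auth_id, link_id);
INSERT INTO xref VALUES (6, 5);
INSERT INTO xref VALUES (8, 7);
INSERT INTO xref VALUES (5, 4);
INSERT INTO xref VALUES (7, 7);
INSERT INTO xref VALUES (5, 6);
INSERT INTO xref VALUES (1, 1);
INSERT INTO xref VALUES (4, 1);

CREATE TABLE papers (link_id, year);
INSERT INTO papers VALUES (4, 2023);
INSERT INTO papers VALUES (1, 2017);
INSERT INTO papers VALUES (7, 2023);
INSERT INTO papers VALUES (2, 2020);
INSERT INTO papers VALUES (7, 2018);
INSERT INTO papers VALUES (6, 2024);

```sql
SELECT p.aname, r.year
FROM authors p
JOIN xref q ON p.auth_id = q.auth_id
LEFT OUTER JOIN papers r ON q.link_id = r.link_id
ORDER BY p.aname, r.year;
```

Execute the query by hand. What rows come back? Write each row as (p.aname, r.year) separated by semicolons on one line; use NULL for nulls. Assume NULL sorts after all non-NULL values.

(Judy, 2017); (Liam, NULL); (Vik, 2018); (Vik, 2023); (Wendy, NULL)

Step 1 — p INNER JOIN q on auth_id → 4 row(s).
Then LEFT JOIN `papers r` on link_id: each of those 4 rows is kept; rows whose q.link_id has no match in r get NULL for r's columns.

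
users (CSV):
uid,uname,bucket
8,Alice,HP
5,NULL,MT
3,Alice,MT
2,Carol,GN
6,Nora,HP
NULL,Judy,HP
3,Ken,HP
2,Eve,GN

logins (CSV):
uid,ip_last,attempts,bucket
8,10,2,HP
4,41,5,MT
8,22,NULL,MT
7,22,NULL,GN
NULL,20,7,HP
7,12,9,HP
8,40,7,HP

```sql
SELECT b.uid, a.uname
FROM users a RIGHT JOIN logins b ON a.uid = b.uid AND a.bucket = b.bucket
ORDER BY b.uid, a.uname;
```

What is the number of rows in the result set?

7

RIGHT JOIN keeps every row from `logins`; unmatched rows get NULL for `users`'s columns.
Matching on a.uid = b.uid AND a.bucket = b.bucket. A NULL in a compared column never satisfies the condition.
Matched pairs: 2; unmatched b rows kept: 5.
Total: 2 matched + 5 padded = 7 rows.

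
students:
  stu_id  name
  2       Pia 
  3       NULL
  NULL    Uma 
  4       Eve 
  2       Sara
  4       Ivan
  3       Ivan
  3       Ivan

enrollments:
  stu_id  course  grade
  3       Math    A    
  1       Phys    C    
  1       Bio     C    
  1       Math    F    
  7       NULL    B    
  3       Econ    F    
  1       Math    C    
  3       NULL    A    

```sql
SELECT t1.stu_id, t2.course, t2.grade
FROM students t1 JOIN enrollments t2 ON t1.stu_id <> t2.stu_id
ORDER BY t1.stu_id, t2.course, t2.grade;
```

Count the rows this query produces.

INNER JOIN keeps only pairs where the ON condition holds.
Matching on t1.stu_id <> t2.stu_id. A NULL in a compared column never satisfies the condition.
- t1 row (stu_id=2): matches 8 t2 row(s) → 8 output row(s).
- t1 row (stu_id=3): matches 5 t2 row(s) → 5 output row(s).
- t1 row (stu_id=NULL): no match → dropped.
- t1 row (stu_id=4): matches 8 t2 row(s) → 8 output row(s).
- t1 row (stu_id=2): matches 8 t2 row(s) → 8 output row(s).
- t1 row (stu_id=4): matches 8 t2 row(s) → 8 output row(s).
- t1 row (stu_id=3): matches 5 t2 row(s) → 5 output row(s).
- t1 row (stu_id=3): matches 5 t2 row(s) → 5 output row(s).
Total: 47 rows.

47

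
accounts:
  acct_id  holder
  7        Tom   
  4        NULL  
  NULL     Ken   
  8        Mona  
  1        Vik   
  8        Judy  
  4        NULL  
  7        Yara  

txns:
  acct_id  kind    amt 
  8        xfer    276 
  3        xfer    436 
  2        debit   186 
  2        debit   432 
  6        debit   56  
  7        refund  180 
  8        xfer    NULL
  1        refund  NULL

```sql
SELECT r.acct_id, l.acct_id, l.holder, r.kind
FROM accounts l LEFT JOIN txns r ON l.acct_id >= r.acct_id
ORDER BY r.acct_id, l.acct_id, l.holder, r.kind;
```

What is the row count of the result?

38

LEFT JOIN keeps every row from `accounts`; unmatched rows get NULL for `txns`'s columns.
Matching on l.acct_id >= r.acct_id. A NULL in a compared column never satisfies the condition.
- acct_id=7: 6 matching r row(s), so 6 row(s) emitted.
- acct_id=4: 4 matching r row(s), so 4 row(s) emitted.
- acct_id=NULL: no r row matches, row kept with r columns NULL.
- acct_id=8: 8 matching r row(s), so 8 row(s) emitted.
- acct_id=1: 1 matching r row(s), so 1 row(s) emitted.
- acct_id=8: 8 matching r row(s), so 8 row(s) emitted.
- acct_id=4: 4 matching r row(s), so 4 row(s) emitted.
- acct_id=7: 6 matching r row(s), so 6 row(s) emitted.
Total: 37 matched + 1 padded = 38 rows.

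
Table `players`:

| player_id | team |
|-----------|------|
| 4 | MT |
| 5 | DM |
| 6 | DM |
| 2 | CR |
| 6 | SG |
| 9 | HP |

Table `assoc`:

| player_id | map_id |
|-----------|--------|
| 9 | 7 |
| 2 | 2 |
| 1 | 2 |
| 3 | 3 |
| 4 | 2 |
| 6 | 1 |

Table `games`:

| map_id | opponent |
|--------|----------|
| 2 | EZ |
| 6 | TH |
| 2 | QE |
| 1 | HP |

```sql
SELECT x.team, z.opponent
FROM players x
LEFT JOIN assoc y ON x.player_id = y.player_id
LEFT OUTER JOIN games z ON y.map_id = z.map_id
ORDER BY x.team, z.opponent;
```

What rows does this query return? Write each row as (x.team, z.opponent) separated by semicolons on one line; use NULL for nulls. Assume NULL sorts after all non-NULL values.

(CR, EZ); (CR, QE); (DM, HP); (DM, NULL); (HP, NULL); (MT, EZ); (MT, QE); (SG, HP)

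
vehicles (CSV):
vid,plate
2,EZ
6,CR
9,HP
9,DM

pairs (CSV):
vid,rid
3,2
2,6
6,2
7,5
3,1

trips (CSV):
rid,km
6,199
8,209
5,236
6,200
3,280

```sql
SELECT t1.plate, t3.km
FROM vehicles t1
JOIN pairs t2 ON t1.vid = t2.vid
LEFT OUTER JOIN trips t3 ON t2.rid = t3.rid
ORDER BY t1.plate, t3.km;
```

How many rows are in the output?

Evaluate left to right. First `vehicles t1 INNER JOIN pairs t2` on vid: 2 row(s).
Then LEFT JOIN `trips t3` on rid: each of those 2 rows is kept; rows whose t2.rid has no match in t3 get NULL for t3's columns.
Result: 3 row(s).

3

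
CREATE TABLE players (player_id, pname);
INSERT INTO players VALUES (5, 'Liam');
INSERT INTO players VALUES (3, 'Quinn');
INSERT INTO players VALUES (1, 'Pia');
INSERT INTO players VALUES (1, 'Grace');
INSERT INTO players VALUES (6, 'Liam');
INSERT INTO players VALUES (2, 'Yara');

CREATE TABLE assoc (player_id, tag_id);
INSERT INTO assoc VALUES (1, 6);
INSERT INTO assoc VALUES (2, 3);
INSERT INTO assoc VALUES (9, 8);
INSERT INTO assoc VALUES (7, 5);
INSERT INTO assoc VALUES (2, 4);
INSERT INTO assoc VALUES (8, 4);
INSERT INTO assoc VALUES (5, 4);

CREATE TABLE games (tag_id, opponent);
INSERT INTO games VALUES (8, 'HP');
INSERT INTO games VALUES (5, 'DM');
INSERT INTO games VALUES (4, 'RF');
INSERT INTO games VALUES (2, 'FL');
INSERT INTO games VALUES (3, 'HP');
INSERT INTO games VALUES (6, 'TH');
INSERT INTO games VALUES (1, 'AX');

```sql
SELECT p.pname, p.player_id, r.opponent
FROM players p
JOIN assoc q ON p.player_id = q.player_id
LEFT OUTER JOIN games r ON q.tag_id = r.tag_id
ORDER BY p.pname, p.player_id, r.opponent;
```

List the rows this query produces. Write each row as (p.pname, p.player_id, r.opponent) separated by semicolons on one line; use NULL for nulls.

Evaluate left to right. First `players p INNER JOIN assoc q` on player_id: 5 row(s).
Then LEFT JOIN `games r` on tag_id: each of those 5 rows is kept; rows whose q.tag_id has no match in r get NULL for r's columns.

(Grace, 1, TH); (Liam, 5, RF); (Pia, 1, TH); (Yara, 2, HP); (Yara, 2, RF)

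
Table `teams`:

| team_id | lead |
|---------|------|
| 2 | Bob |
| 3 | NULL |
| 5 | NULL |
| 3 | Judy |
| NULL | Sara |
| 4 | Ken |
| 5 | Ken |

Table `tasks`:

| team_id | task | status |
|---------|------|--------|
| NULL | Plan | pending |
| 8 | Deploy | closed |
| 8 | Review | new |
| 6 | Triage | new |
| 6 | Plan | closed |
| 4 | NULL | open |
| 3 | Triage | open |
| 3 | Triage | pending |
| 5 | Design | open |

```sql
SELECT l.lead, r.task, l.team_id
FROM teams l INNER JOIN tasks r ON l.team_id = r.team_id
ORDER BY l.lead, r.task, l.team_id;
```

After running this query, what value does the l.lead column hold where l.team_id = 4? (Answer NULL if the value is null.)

Ken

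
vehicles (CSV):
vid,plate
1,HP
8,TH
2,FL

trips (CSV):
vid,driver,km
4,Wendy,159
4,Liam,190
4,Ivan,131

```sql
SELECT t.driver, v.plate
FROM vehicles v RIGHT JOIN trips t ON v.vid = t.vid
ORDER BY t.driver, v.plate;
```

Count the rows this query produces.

RIGHT JOIN keeps every row from `trips`; unmatched rows get NULL for `vehicles`'s columns.
Matching on v.vid = t.vid.
Matched pairs: 0; unmatched t rows kept: 3.
Total: 0 matched + 3 padded = 3 rows.

3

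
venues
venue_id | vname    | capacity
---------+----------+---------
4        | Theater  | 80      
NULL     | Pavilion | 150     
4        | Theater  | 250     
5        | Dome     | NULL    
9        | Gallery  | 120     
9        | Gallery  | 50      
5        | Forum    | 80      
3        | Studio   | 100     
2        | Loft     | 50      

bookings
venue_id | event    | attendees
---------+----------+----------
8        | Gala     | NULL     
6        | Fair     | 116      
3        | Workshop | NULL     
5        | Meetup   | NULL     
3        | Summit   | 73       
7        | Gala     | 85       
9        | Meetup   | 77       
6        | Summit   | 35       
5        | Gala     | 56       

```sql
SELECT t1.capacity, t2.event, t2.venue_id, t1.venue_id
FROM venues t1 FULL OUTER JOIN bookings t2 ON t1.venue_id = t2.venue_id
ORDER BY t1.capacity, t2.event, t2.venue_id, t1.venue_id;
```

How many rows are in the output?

16

FULL OUTER JOIN keeps every row from both sides; unmatched rows get NULL for the other side's columns.
Matching on t1.venue_id = t2.venue_id. A NULL in a compared column never satisfies the condition.
- t1 (venue_id=4) has no partner → padded with NULL.
- t1 (venue_id=NULL) has no partner → padded with NULL.
- t1 (venue_id=4) has no partner → padded with NULL.
- t1 (venue_id=5) pairs with 2 row(s) of t2.
- t1 (venue_id=9) pairs with 1 row(s) of t2.
- t1 (venue_id=9) pairs with 1 row(s) of t2.
- t1 (venue_id=5) pairs with 2 row(s) of t2.
- t1 (venue_id=3) pairs with 2 row(s) of t2.
- t1 (venue_id=2) has no partner → padded with NULL.
- 4 t2 row(s) had no t1 match → kept, t1 columns NULL.
Total: 8 matched + 8 padded = 16 rows.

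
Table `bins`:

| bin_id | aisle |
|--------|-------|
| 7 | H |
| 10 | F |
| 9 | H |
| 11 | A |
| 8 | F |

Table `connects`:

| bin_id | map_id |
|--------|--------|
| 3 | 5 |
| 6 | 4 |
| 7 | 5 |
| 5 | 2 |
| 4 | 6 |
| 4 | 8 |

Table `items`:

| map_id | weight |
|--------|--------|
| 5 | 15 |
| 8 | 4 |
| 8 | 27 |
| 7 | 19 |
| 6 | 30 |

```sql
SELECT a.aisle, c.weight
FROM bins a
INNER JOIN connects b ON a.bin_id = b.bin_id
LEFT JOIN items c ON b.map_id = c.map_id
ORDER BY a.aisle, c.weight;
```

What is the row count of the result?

Step 1 — a INNER JOIN b on bin_id → 1 row(s).
Then LEFT JOIN `items c` on map_id: each of those 1 rows is kept; rows whose b.map_id has no match in c get NULL for c's columns.
Result: 1 row(s).

1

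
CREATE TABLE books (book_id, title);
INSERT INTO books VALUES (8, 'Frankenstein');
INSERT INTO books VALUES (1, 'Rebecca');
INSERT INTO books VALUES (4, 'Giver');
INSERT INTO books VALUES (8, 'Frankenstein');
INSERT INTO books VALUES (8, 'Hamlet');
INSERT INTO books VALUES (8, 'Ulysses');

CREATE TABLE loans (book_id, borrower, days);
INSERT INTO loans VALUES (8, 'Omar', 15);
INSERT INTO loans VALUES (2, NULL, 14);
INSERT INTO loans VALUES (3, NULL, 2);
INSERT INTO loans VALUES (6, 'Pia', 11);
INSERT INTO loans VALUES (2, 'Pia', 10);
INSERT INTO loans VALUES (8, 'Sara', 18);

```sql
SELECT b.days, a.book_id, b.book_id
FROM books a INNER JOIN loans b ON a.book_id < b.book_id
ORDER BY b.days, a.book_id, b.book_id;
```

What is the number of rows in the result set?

9

INNER JOIN keeps only pairs where the ON condition holds.
Matching on a.book_id < b.book_id.
Matched pairs: 9.
Total: 9 rows.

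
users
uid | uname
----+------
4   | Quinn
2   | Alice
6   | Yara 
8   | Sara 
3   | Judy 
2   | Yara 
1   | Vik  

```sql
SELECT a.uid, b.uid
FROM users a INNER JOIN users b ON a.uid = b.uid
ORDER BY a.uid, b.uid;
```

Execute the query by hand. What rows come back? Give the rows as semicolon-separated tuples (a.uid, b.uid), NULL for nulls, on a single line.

(1, 1); (2, 2); (2, 2); (2, 2); (2, 2); (3, 3); (4, 4); (6, 6); (8, 8)

INNER JOIN keeps only pairs where the ON condition holds.
Matching on a.uid = b.uid.
Matched pairs: 9.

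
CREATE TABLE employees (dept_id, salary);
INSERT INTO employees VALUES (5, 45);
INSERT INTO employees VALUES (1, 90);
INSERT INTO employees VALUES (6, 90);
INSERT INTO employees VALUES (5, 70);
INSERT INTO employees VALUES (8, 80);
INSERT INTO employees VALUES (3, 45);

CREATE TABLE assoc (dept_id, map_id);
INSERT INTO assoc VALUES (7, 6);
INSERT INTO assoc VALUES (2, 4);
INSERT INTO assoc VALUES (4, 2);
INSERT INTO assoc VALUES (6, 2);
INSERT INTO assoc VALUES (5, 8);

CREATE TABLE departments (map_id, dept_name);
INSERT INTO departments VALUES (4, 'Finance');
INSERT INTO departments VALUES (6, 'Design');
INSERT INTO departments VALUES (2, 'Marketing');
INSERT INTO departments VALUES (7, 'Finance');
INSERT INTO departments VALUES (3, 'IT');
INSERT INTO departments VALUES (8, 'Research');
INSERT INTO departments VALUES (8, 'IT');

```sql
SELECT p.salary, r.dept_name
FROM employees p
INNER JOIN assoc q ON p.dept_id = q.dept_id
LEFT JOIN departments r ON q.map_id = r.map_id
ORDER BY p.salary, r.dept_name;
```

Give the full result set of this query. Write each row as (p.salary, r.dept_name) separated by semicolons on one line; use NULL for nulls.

Evaluate left to right. First `employees p INNER JOIN assoc q` on dept_id: 3 row(s).
Then LEFT JOIN `departments r` on map_id: each of those 3 rows is kept; rows whose q.map_id has no match in r get NULL for r's columns.

(45, IT); (45, Research); (70, IT); (70, Research); (90, Marketing)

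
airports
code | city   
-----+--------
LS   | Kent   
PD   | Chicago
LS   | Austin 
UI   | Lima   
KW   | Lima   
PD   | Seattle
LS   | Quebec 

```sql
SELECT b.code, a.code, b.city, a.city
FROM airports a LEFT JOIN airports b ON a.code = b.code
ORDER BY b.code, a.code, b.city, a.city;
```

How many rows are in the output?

LEFT JOIN keeps every row from `airports a`; unmatched rows get NULL for `airports b`'s columns.
Matching on a.code = b.code.
- a[0] code=LS → 3 match(es) in b → 3 row(s).
- a[1] code=PD → 2 match(es) in b → 2 row(s).
- a[2] code=LS → 3 match(es) in b → 3 row(s).
- a[3] code=UI → 1 match(es) in b → 1 row(s).
- a[4] code=KW → 1 match(es) in b → 1 row(s).
- a[5] code=PD → 2 match(es) in b → 2 row(s).
- a[6] code=LS → 3 match(es) in b → 3 row(s).
Total: 15 rows.

15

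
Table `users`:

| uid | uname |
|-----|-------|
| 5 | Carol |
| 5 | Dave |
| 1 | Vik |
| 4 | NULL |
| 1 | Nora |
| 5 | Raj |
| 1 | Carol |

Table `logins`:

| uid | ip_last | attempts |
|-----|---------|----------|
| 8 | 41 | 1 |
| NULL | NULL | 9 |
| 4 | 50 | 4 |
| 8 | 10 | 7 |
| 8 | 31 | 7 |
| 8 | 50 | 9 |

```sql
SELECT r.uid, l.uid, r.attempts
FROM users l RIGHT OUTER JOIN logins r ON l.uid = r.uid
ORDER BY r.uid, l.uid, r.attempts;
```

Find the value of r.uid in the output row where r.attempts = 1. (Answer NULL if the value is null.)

RIGHT JOIN keeps every row from `logins`; unmatched rows get NULL for `users`'s columns.
Matching on l.uid = r.uid. A NULL in a compared column never satisfies the condition.
- l[0] uid=5 → no match.
- l[1] uid=5 → no match.
- l[2] uid=1 → no match.
- l[3] uid=4 → 1 match(es) in r → 1 row(s).
- l[4] uid=1 → no match.
- l[5] uid=5 → no match.
- l[6] uid=1 → no match.
- 5 r row(s) had no l match → kept, l columns NULL.

8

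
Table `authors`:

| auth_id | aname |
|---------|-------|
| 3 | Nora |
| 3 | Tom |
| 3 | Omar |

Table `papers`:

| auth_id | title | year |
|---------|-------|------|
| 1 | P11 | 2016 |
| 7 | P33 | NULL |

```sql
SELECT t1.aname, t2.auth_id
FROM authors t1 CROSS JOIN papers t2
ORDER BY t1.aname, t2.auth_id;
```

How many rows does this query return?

6

CROSS JOIN pairs every row of `authors` with every row of `papers`: 3 × 2 = 6 rows.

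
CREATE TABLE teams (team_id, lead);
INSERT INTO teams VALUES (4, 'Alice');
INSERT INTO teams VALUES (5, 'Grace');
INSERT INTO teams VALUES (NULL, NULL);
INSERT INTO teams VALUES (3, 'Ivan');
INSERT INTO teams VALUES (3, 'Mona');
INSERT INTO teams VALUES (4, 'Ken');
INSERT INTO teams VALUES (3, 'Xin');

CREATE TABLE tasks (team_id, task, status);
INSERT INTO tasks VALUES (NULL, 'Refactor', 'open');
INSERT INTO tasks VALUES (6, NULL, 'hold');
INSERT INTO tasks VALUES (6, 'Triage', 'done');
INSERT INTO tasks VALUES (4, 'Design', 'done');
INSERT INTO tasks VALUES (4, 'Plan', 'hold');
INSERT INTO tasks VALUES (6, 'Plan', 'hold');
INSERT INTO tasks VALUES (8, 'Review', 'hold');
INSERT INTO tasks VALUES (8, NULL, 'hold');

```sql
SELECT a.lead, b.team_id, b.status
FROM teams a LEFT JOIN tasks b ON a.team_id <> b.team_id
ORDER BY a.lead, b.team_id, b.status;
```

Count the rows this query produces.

LEFT JOIN keeps every row from `teams`; unmatched rows get NULL for `tasks`'s columns.
Matching on a.team_id <> b.team_id. A NULL in a compared column never satisfies the condition.
Matched pairs: 38; unmatched a rows kept: 1.
Total: 38 matched + 1 padded = 39 rows.

39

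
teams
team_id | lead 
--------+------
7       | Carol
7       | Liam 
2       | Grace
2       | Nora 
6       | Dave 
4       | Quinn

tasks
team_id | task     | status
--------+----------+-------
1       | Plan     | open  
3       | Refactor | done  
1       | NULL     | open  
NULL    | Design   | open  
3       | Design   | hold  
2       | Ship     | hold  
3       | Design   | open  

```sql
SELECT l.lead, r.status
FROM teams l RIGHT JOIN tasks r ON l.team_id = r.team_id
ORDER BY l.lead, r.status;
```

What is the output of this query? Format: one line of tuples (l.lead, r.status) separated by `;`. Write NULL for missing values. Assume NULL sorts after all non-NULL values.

(Grace, hold); (Nora, hold); (NULL, done); (NULL, hold); (NULL, open); (NULL, open); (NULL, open); (NULL, open)

RIGHT JOIN keeps every row from `tasks`; unmatched rows get NULL for `teams`'s columns.
Matching on l.team_id = r.team_id. A NULL in a compared column never satisfies the condition.
Matched pairs: 2; unmatched r rows kept: 6.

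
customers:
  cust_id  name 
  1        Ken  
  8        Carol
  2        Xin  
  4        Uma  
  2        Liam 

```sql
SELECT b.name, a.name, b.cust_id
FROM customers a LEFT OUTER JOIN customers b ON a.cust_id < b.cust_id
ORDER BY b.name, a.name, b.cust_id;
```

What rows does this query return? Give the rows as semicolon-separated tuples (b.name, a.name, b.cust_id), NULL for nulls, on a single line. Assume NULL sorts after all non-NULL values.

(Carol, Ken, 8); (Carol, Liam, 8); (Carol, Uma, 8); (Carol, Xin, 8); (Liam, Ken, 2); (Uma, Ken, 4); (Uma, Liam, 4); (Uma, Xin, 4); (Xin, Ken, 2); (NULL, Carol, NULL)

LEFT JOIN keeps every row from `customers a`; unmatched rows get NULL for `customers b`'s columns.
Matching on a.cust_id < b.cust_id.
- cust_id=1: 4 matching b row(s), so 4 row(s) emitted.
- cust_id=8: no b row matches, row kept with b columns NULL.
- cust_id=2: 2 matching b row(s), so 2 row(s) emitted.
- cust_id=4: 1 matching b row(s), so 1 row(s) emitted.
- cust_id=2: 2 matching b row(s), so 2 row(s) emitted.
After projecting and ordering:
b.name | a.name | b.cust_id
Carol | Ken | 8
Carol | Liam | 8
Carol | Uma | 8
Carol | Xin | 8
Liam | Ken | 2
Uma | Ken | 4
Uma | Liam | 4
Uma | Xin | 4
Xin | Ken | 2
NULL | Carol | NULL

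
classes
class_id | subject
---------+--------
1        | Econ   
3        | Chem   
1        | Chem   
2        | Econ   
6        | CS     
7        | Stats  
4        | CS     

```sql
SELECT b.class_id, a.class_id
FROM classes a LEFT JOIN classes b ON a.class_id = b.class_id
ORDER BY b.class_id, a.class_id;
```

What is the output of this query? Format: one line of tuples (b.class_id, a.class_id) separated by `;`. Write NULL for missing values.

(1, 1); (1, 1); (1, 1); (1, 1); (2, 2); (3, 3); (4, 4); (6, 6); (7, 7)

LEFT JOIN keeps every row from `classes a`; unmatched rows get NULL for `classes b`'s columns.
Matching on a.class_id = b.class_id.
Matched pairs: 9; unmatched a rows kept: 0.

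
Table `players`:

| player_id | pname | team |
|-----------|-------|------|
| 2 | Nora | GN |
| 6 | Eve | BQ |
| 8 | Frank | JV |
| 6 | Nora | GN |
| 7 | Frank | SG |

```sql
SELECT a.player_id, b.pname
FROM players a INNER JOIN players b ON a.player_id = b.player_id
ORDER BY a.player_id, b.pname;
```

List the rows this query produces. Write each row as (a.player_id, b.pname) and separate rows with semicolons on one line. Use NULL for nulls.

(2, Nora); (6, Eve); (6, Eve); (6, Nora); (6, Nora); (7, Frank); (8, Frank)

INNER JOIN keeps only pairs where the ON condition holds.
Matching on a.player_id = b.player_id.
- a[0] player_id=2 → 1 match(es) in b → 1 row(s).
- a[1] player_id=6 → 2 match(es) in b → 2 row(s).
- a[2] player_id=8 → 1 match(es) in b → 1 row(s).
- a[3] player_id=6 → 2 match(es) in b → 2 row(s).
- a[4] player_id=7 → 1 match(es) in b → 1 row(s).
After projecting and ordering:
a.player_id | b.pname
2 | Nora
6 | Eve
6 | Eve
6 | Nora
6 | Nora
7 | Frank
8 | Frank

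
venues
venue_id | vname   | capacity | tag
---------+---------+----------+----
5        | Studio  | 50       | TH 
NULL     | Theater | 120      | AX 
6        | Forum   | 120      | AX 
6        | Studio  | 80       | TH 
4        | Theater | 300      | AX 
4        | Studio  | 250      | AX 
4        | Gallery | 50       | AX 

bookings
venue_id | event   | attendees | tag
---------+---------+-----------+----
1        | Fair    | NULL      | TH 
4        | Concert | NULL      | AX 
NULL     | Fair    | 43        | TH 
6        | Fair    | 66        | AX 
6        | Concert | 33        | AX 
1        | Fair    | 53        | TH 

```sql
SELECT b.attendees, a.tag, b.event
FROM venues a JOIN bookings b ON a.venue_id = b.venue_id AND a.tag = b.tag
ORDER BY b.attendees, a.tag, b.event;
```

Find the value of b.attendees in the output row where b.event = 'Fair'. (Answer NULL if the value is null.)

INNER JOIN keeps only pairs where the ON condition holds.
Matching on a.venue_id = b.venue_id AND a.tag = b.tag. A NULL in a compared column never satisfies the condition.
- a row (venue_id=5, tag=TH): no match → dropped.
- a row (venue_id=NULL, tag=AX): no match → dropped.
- a row (venue_id=6, tag=AX): matches 2 b row(s) → 2 output row(s).
- a row (venue_id=6, tag=TH): no match → dropped.
- a row (venue_id=4, tag=AX): matches 1 b row(s) → 1 output row(s).
- a row (venue_id=4, tag=AX): matches 1 b row(s) → 1 output row(s).
- a row (venue_id=4, tag=AX): matches 1 b row(s) → 1 output row(s).

66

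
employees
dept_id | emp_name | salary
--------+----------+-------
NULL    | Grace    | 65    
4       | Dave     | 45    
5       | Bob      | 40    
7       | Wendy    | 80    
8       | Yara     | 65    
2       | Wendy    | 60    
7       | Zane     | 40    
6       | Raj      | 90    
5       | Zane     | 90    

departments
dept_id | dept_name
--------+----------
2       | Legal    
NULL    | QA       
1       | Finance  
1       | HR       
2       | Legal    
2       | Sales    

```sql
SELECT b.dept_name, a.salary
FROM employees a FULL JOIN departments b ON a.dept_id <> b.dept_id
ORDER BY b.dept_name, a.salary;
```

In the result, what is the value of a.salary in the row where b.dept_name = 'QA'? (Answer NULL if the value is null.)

NULL

FULL OUTER JOIN keeps every row from both sides; unmatched rows get NULL for the other side's columns.
Matching on a.dept_id <> b.dept_id. A NULL in a compared column never satisfies the condition.
- a row (dept_id=NULL): no match → kept, b columns NULL.
- a row (dept_id=4): matches 5 b row(s) → 5 output row(s).
- a row (dept_id=5): matches 5 b row(s) → 5 output row(s).
- a row (dept_id=7): matches 5 b row(s) → 5 output row(s).
- a row (dept_id=8): matches 5 b row(s) → 5 output row(s).
- a row (dept_id=2): matches 2 b row(s) → 2 output row(s).
- a row (dept_id=7): matches 5 b row(s) → 5 output row(s).
- a row (dept_id=6): matches 5 b row(s) → 5 output row(s).
- a row (dept_id=5): matches 5 b row(s) → 5 output row(s).
- 1 row(s) from b found no a partner → padded with NULL.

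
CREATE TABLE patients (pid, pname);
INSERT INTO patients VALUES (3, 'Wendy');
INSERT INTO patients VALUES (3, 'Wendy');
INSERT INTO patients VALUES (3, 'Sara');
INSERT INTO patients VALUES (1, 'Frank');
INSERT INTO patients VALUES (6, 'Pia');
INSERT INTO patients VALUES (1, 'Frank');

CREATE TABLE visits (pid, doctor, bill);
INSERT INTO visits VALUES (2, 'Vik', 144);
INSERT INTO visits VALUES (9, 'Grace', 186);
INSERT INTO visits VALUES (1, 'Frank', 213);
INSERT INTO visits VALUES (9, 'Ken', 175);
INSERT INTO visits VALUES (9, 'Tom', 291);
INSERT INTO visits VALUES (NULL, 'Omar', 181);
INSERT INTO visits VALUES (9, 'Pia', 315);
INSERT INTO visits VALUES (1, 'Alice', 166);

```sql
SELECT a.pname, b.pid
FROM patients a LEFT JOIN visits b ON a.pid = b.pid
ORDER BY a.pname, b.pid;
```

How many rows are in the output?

8

LEFT JOIN keeps every row from `patients`; unmatched rows get NULL for `visits`'s columns.
Matching on a.pid = b.pid. A NULL in a compared column never satisfies the condition.
Matched pairs: 4; unmatched a rows kept: 4.
Total: 4 matched + 4 padded = 8 rows.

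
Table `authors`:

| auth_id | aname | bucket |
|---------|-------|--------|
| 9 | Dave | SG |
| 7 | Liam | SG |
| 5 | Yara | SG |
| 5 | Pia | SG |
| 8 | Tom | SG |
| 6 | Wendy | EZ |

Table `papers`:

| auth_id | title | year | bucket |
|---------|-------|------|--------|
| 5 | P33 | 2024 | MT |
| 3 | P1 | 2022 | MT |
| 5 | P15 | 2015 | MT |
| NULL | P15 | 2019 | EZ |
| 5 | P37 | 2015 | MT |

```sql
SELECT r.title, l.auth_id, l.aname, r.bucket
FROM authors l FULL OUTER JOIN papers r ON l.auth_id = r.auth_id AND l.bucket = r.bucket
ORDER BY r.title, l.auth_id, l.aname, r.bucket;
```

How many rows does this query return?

FULL OUTER JOIN keeps every row from both sides; unmatched rows get NULL for the other side's columns.
Matching on l.auth_id = r.auth_id AND l.bucket = r.bucket. A NULL in a compared column never satisfies the condition.
- l[0] auth_id=9, bucket=SG → no match; kept with NULLs on the r side.
- l[1] auth_id=7, bucket=SG → no match; kept with NULLs on the r side.
- l[2] auth_id=5, bucket=SG → no match; kept with NULLs on the r side.
- l[3] auth_id=5, bucket=SG → no match; kept with NULLs on the r side.
- l[4] auth_id=8, bucket=SG → no match; kept with NULLs on the r side.
- l[5] auth_id=6, bucket=EZ → no match; kept with NULLs on the r side.
- plus 5 unmatched r row(s), each kept with NULL l columns.
Total: 0 matched + 11 padded = 11 rows.

11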